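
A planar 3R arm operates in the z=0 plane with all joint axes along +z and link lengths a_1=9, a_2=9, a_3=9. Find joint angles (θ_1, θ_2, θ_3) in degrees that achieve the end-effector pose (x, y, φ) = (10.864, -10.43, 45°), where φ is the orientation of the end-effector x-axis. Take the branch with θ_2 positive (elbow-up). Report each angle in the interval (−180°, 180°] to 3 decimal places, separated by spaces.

wrist centre = target − a_3·(cos φ, sin φ) = (4.5000, -16.7940)
cos θ_2 = (302.2875−9²−9²)/(2·9·9) = 0.8660; θ_2 = 30.0061° (elbow-up)
β = atan2(-16.7940,4.5000) = -74.9996°; ψ = atan2(4.5008,16.7937) = 15.0031°
θ_1 = β − ψ = -90.0027°
θ_3 = φ − θ_1 − θ_2 = 104.9966° (wrapped to (-180°,180°])

-90.003 30.006 104.997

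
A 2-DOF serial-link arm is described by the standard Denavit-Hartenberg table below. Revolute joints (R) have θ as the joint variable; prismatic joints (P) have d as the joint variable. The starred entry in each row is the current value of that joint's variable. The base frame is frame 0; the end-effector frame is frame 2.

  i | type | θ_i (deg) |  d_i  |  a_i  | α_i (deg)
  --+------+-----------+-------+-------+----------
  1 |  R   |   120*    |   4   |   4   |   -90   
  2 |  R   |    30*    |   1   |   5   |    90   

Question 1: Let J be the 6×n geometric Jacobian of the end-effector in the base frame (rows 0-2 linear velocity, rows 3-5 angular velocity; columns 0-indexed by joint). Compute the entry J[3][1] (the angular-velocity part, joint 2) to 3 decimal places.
-0.866

axis z_1 = (-0.8660,-0.5000,0.0000); lever o_n−o_1 = (-3.0311,3.2500,-2.5000)
cross product → J_v[:, 1] = (1.2500,-2.1651,-4.3301)
J_ω[:, 1] = z_1
entry J[3][1] = -0.8660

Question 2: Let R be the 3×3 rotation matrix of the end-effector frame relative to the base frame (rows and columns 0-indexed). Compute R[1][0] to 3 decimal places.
0.750

End-effector x-axis (col 0 of R) = (-0.4330,0.7500,-0.5000)
R[1][0] = 0.7500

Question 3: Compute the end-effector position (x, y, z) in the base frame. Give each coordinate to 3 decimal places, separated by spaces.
-5.031 6.714 1.500

after link 1: o_1 = (-2.0000, 3.4641, 4.0000)
after link 2: o_2 = (-5.0311, 6.7141, 1.5000)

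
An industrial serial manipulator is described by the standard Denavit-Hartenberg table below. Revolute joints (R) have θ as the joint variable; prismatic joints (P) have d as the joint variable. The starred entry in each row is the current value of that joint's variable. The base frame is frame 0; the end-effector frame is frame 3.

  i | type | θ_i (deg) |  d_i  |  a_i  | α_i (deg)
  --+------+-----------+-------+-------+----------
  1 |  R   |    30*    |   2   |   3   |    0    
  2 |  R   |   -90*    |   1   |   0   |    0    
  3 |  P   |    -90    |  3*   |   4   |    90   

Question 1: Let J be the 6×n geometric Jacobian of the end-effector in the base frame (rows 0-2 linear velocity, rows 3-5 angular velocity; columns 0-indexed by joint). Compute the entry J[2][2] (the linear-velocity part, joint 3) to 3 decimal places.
prismatic axis z_2 = (0.0000,0.0000,1.0000)
J_v[:, 2] = z_2; J_ω[:, 2] = (0,0,0)
entry J[2][2] = 1.0000

1.000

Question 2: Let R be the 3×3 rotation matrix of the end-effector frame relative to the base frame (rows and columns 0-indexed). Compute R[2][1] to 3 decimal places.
1.000

End-effector y-axis (col 1 of R) = (0.0000,-0.0000,1.0000)
R[2][1] = 1.0000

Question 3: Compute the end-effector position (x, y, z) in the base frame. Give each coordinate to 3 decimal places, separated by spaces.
-0.866 -0.500 6.000

after link 1: o_1 = (2.5981, 1.5000, 2.0000)
after link 2: o_2 = (2.5981, 1.5000, 3.0000)
after link 3: o_3 = (-0.8660, -0.5000, 6.0000)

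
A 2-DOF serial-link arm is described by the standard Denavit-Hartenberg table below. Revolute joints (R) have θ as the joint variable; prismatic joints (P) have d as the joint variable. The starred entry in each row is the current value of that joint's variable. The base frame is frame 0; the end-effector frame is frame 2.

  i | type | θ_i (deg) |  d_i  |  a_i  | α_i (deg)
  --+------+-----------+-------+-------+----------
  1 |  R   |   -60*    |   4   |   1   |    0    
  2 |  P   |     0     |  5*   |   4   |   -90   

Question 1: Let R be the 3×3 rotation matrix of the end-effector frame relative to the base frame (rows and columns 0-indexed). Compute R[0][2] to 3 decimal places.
0.866

End-effector z-axis (col 2 of R) = (0.8660,0.5000,0.0000)
R[0][2] = 0.8660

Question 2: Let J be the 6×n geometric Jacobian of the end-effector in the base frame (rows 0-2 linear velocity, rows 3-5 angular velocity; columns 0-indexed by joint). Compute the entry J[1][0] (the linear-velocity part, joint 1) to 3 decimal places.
axis z_0 = ẑ; lever o_n−o_0 = (2.5000,-4.3301,9.0000)
cross product → J_v[:, 0] = (4.3301,2.5000,-0.0000)
J_ω[:, 0] = z_0
entry J[1][0] = 2.5000

2.500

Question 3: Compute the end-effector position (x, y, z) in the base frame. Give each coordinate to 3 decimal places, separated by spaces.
2.500 -4.330 9.000

after link 1: o_1 = (0.5000, -0.8660, 4.0000)
after link 2: o_2 = (2.5000, -4.3301, 9.0000)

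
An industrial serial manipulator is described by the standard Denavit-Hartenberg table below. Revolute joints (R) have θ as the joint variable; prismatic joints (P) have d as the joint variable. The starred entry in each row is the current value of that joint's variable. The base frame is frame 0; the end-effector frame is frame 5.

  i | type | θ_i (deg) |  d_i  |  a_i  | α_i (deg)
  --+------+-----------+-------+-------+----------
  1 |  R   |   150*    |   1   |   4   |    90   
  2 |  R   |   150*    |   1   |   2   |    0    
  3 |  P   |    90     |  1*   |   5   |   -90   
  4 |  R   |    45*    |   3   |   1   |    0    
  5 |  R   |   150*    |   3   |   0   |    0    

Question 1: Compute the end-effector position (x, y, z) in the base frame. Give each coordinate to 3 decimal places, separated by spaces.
-3.346 3.425 -5.942

after link 1: o_1 = (-3.4641, 2.0000, 1.0000)
after link 2: o_2 = (-1.4641, 2.0000, 2.0000)
after link 3: o_3 = (1.2010, 1.6160, -2.3301)
after link 4: o_4 = (-1.0964, 2.1259, -4.4425)
after link 5: o_5 = (-3.3464, 3.4250, -5.9425)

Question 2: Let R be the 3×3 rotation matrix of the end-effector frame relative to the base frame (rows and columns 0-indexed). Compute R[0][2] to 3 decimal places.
End-effector z-axis (col 2 of R) = (-0.7500,0.4330,-0.5000)
R[0][2] = -0.7500

-0.750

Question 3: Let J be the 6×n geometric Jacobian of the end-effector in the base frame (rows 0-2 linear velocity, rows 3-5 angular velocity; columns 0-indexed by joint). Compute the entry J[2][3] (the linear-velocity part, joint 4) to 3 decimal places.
0.612

axis z_3 = (-0.7500,0.4330,-0.5000); lever o_n−o_3 = (-4.5474,1.8089,-3.6124)
cross product → J_v[:, 3] = (-0.6597,-0.4356,0.6124)
J_ω[:, 3] = z_3
entry J[2][3] = 0.6124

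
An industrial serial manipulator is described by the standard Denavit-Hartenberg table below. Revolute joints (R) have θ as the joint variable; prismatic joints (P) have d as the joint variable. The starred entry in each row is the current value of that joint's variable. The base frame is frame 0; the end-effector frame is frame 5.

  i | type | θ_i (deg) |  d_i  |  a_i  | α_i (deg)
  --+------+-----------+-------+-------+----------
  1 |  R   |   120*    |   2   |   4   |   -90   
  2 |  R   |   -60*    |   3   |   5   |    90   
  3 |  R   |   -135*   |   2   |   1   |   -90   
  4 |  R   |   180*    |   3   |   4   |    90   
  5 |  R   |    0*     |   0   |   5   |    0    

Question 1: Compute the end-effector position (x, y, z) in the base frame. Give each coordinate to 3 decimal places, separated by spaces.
-9.988 4.229 14.066

after link 1: o_1 = (-2.0000, 3.4641, 2.0000)
after link 2: o_2 = (-5.8481, 4.1292, 6.3301)
after link 3: o_3 = (-4.1929, 2.6765, 6.7178)
after link 4: o_4 = (-6.0427, 4.4663, 11.0044)
after link 5: o_5 = (-9.9885, 4.2294, 14.0662)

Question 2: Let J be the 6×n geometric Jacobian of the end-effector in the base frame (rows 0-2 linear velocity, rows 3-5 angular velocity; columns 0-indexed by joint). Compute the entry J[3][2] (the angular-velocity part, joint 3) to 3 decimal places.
0.433

axis z_2 = (0.4330,-0.7500,0.5000); lever o_n−o_2 = (-4.1404,0.1003,7.7361)
cross product → J_v[:, 2] = (-5.8522,-5.4200,-3.0619)
J_ω[:, 2] = z_2
entry J[3][2] = 0.4330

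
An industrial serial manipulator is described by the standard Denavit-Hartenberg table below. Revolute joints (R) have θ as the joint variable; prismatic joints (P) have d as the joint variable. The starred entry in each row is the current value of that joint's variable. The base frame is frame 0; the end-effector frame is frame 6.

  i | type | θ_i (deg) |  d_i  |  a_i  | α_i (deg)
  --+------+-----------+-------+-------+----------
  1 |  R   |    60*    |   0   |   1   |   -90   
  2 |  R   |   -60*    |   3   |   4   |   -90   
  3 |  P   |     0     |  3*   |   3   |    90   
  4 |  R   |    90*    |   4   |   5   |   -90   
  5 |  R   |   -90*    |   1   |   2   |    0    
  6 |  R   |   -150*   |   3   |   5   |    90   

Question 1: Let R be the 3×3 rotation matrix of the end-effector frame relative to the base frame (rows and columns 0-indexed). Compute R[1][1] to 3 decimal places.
-0.433

End-effector y-axis (col 1 of R) = (-0.2500,-0.4330,-0.8660)
R[1][1] = -0.4330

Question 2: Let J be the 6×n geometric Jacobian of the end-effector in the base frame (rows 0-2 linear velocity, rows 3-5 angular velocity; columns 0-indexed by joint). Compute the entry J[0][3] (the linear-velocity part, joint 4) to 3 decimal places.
axis z_3 = (-0.8660,0.5000,0.0000); lever o_n−o_3 = (-1.3636,0.9779,-4.7141)
cross product → J_v[:, 3] = (-2.3571,-4.0825,-0.1651)
J_ω[:, 3] = z_3
entry J[0][3] = -2.3571

-2.357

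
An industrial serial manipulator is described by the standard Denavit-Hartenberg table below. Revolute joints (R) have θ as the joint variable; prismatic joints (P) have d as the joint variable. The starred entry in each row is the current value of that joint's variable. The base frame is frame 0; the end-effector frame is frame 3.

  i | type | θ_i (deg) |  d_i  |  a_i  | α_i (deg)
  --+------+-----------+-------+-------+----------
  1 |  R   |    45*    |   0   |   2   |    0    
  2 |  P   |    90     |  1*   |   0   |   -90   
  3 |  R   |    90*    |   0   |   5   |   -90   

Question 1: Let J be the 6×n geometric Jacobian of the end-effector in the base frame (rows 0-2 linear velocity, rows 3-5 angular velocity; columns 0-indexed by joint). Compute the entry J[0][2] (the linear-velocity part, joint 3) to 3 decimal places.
axis z_2 = (-0.7071,-0.7071,0.0000); lever o_n−o_2 = (-0.0000,0.0000,-5.0000)
cross product → J_v[:, 2] = (3.5355,-3.5355,-0.0000)
J_ω[:, 2] = z_2
entry J[0][2] = 3.5355

3.536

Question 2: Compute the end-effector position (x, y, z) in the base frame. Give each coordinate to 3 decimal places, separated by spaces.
after link 1: o_1 = (1.4142, 1.4142, 0.0000)
after link 2: o_2 = (1.4142, 1.4142, 1.0000)
after link 3: o_3 = (1.4142, 1.4142, -4.0000)

1.414 1.414 -4.000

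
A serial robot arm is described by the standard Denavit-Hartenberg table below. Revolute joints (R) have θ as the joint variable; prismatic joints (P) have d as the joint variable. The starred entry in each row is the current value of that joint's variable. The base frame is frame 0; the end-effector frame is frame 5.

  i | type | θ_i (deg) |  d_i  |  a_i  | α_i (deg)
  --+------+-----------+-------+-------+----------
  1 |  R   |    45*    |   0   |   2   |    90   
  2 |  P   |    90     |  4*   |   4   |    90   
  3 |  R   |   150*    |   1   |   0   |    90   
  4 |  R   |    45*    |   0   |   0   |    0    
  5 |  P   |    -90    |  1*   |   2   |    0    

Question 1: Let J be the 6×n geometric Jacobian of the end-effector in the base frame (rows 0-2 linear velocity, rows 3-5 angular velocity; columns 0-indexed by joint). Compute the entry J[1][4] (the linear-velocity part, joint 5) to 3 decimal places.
prismatic axis z_4 = (0.6124,-0.6124,0.5000)
J_v[:, 4] = z_4; J_ω[:, 4] = (0,0,0)
entry J[1][4] = -0.6124

-0.612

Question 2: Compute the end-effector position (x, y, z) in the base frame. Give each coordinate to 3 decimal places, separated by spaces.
after link 1: o_1 = (1.4142, 1.4142, 0.0000)
after link 2: o_2 = (4.2426, -1.4142, 4.0000)
after link 3: o_3 = (4.9497, -0.7071, 4.0000)
after link 4: o_4 = (4.9497, -0.7071, 4.0000)
after link 5: o_5 = (5.0621, -2.8195, 3.2753)

5.062 -2.819 3.275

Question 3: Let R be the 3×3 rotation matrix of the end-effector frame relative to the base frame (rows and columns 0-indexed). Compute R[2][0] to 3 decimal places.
-0.612

End-effector x-axis (col 0 of R) = (-0.2500,-0.7500,-0.6124)
R[2][0] = -0.6124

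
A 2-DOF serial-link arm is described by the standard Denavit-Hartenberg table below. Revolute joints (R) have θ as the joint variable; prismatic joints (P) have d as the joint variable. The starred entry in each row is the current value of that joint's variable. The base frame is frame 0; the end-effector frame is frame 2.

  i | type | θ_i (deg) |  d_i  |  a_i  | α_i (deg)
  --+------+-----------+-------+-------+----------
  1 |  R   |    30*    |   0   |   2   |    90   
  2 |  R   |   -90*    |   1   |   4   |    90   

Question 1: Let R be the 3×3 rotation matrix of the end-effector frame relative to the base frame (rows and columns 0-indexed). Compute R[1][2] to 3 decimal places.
End-effector z-axis (col 2 of R) = (-0.8660,-0.5000,-0.0000)
R[1][2] = -0.5000

-0.500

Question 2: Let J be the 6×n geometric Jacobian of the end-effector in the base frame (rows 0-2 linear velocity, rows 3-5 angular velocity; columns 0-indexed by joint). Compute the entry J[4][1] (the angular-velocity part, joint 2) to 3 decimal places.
-0.866

axis z_1 = (0.5000,-0.8660,0.0000); lever o_n−o_1 = (0.5000,-0.8660,-4.0000)
cross product → J_v[:, 1] = (3.4641,2.0000,0.0000)
J_ω[:, 1] = z_1
entry J[4][1] = -0.8660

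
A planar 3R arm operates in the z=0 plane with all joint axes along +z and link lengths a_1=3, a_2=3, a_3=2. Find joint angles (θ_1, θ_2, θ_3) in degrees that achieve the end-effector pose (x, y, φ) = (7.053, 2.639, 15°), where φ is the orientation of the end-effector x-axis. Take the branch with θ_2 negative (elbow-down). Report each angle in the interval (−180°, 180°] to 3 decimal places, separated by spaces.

wrist centre = target − a_3·(cos φ, sin φ) = (5.1211, 2.1214)
cos θ_2 = (30.7263−3²−3²)/(2·3·3) = 0.7070; θ_2 = -45.0071° (elbow-down)
β = atan2(2.1214,5.1211) = 22.5011°; ψ = atan2(-2.1216,5.1211) = -22.5036°
θ_1 = β − ψ = 45.0046°
θ_3 = φ − θ_1 − θ_2 = 15.0025° (wrapped to (-180°,180°])

45.005 -45.007 15.002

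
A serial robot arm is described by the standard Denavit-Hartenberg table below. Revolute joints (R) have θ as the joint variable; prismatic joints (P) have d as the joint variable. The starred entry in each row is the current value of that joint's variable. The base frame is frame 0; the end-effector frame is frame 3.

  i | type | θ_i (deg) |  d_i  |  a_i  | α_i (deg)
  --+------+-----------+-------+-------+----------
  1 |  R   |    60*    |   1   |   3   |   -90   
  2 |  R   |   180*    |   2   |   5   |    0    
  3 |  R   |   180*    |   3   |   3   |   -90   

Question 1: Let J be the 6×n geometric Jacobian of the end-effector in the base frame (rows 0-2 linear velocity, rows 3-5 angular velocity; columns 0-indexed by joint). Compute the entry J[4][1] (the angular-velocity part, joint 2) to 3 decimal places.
0.500

axis z_1 = (-0.8660,0.5000,0.0000); lever o_n−o_1 = (-5.3301,0.7679,0.0000)
cross product → J_v[:, 1] = (0.0000,0.0000,2.0000)
J_ω[:, 1] = z_1
entry J[4][1] = 0.5000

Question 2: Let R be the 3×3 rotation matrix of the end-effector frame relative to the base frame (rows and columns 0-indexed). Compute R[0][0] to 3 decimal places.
End-effector x-axis (col 0 of R) = (0.5000,0.8660,0.0000)
R[0][0] = 0.5000

0.500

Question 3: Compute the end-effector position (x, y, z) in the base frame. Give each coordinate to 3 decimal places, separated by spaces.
after link 1: o_1 = (1.5000, 2.5981, 1.0000)
after link 2: o_2 = (-2.7321, -0.7321, 1.0000)
after link 3: o_3 = (-3.8301, 3.3660, 1.0000)

-3.830 3.366 1.000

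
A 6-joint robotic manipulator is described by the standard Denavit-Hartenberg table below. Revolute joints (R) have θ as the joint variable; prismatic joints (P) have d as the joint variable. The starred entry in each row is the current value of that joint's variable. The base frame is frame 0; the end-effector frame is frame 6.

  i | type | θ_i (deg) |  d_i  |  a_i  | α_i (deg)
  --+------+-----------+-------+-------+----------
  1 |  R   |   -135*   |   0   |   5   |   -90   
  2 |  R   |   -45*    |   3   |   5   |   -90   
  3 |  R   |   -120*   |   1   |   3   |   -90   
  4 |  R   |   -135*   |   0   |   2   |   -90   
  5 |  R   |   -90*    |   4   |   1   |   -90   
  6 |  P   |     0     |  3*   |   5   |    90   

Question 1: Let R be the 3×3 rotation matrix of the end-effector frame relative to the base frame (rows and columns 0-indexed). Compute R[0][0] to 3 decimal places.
-0.079

End-effector x-axis (col 0 of R) = (-0.0795,-0.7866,0.6124)
R[0][0] = -0.0795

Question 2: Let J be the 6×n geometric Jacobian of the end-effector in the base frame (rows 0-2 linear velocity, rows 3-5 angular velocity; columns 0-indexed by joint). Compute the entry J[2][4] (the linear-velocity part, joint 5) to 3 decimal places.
axis z_4 = (0.2562,-0.6098,-0.7500); lever o_n−o_4 = (-2.3418,-7.4505,-0.0758)
cross product → J_v[:, 4] = (-5.5417,1.7758,-3.3371)
J_ω[:, 4] = z_4
entry J[2][4] = -3.3371

-3.337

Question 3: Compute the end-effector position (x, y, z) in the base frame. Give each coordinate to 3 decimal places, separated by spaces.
after link 1: o_1 = (-3.5355, -3.5355, 0.0000)
after link 2: o_2 = (-3.9142, -8.1569, 3.5355)
after link 3: o_3 = (-1.8271, -9.7440, 1.7678)
after link 4: o_4 = (-3.7538, -9.9386, 1.2678)
after link 5: o_5 = (-2.8083, -13.1643, -1.1199)
after link 6: o_6 = (-6.0956, -17.3891, 1.1920)

-6.096 -17.389 1.192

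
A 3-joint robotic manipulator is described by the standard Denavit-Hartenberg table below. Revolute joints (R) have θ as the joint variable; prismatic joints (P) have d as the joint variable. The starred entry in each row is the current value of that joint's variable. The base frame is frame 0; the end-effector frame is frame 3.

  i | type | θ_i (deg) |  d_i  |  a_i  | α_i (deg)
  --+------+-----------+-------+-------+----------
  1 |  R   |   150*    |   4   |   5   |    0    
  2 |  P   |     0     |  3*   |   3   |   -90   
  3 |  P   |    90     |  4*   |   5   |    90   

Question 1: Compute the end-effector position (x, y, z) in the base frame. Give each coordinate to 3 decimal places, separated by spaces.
after link 1: o_1 = (-4.3301, 2.5000, 4.0000)
after link 2: o_2 = (-6.9282, 4.0000, 7.0000)
after link 3: o_3 = (-8.9282, 0.5359, 2.0000)

-8.928 0.536 2.000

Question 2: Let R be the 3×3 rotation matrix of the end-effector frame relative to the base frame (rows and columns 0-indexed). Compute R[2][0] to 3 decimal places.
End-effector x-axis (col 0 of R) = (-0.0000,-0.0000,-1.0000)
R[2][0] = -1.0000

-1.000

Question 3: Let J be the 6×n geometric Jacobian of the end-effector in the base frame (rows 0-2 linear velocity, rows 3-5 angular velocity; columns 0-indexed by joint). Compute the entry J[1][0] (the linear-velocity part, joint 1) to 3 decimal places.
-8.928

axis z_0 = ẑ; lever o_n−o_0 = (-8.9282,0.5359,2.0000)
cross product → J_v[:, 0] = (-0.5359,-8.9282,0.0000)
J_ω[:, 0] = z_0
entry J[1][0] = -8.9282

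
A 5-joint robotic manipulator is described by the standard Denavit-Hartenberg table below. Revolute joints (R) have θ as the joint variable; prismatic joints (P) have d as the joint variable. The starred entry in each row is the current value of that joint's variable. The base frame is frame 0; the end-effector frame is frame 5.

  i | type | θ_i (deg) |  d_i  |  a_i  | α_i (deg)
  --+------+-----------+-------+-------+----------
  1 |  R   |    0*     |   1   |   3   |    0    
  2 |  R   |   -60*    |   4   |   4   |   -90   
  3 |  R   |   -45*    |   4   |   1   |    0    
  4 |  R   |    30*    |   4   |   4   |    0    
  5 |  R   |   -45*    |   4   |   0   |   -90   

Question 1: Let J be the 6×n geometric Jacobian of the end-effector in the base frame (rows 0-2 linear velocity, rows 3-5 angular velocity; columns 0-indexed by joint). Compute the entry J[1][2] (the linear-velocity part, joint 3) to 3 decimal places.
axis z_2 = (0.8660,0.5000,0.0000); lever o_n−o_2 = (12.6777,2.0416,1.7424)
cross product → J_v[:, 2] = (0.8712,-1.5089,-4.5708)
J_ω[:, 2] = z_2
entry J[1][2] = -1.5089

-1.509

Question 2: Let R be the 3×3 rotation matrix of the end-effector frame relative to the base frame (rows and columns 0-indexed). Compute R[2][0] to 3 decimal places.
End-effector x-axis (col 0 of R) = (0.2500,-0.4330,0.8660)
R[2][0] = 0.8660

0.866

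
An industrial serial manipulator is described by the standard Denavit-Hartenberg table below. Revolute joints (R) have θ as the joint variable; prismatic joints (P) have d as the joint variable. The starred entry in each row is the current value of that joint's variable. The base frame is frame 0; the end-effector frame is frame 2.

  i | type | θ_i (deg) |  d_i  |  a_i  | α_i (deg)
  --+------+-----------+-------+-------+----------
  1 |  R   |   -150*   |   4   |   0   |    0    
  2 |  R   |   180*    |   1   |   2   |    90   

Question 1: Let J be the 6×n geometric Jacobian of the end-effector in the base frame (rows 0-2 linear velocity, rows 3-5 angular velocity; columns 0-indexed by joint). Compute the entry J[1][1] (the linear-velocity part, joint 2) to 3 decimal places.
1.732

axis z_1 = (0.0000,0.0000,1.0000); lever o_n−o_1 = (1.7321,1.0000,1.0000)
cross product → J_v[:, 1] = (-1.0000,1.7321,0.0000)
J_ω[:, 1] = z_1
entry J[1][1] = 1.7321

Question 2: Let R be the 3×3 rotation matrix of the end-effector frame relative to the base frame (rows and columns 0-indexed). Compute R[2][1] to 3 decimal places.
End-effector y-axis (col 1 of R) = (-0.0000,0.0000,1.0000)
R[2][1] = 1.0000

1.000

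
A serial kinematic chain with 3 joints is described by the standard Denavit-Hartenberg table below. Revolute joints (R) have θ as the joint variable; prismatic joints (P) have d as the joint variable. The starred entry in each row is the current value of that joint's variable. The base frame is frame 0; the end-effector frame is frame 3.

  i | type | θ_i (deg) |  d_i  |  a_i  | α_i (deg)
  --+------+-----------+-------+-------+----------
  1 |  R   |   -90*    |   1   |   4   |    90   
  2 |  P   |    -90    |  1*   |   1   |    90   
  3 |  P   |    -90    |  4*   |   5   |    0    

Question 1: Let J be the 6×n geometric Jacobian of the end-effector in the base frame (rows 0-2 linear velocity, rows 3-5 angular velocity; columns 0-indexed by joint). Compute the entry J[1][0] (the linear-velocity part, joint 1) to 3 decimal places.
4.000

axis z_0 = ẑ; lever o_n−o_0 = (4.0000,0.0000,-0.0000)
cross product → J_v[:, 0] = (-0.0000,4.0000,0.0000)
J_ω[:, 0] = z_0
entry J[1][0] = 4.0000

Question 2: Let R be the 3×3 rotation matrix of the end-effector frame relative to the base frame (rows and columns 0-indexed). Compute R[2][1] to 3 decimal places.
-1.000

End-effector y-axis (col 1 of R) = (-0.0000,-0.0000,-1.0000)
R[2][1] = -1.0000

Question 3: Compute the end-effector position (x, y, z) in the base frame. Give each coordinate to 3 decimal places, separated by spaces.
after link 1: o_1 = (0.0000, -4.0000, 1.0000)
after link 2: o_2 = (-1.0000, -4.0000, 0.0000)
after link 3: o_3 = (4.0000, 0.0000, -0.0000)

4.000 0.000 -0.000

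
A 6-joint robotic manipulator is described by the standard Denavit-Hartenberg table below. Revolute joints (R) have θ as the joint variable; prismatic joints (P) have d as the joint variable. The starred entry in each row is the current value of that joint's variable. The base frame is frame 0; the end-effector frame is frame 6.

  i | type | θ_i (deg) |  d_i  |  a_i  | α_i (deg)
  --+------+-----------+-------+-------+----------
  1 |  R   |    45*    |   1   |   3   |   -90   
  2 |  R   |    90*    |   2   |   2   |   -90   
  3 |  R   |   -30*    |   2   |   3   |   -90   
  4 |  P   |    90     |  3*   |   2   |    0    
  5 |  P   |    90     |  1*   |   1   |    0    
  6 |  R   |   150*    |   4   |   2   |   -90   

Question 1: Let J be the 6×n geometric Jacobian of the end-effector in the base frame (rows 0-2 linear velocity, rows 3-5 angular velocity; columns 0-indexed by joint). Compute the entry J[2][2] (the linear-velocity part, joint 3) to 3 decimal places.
axis z_2 = (-0.7071,-0.7071,-0.0000); lever o_n−o_2 = (2.8724,-4.2866,-7.2321)
cross product → J_v[:, 2] = (5.1138,-5.1138,5.0622)
J_ω[:, 2] = z_2
entry J[2][2] = 5.0622

5.062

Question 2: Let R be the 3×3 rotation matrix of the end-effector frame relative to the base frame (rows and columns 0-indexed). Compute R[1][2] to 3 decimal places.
0.789

End-effector z-axis (col 2 of R) = (0.4356,0.7891,-0.4330)
R[1][2] = 0.7891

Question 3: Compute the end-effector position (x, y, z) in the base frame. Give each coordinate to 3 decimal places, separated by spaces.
3.580 -0.751 -8.232

after link 1: o_1 = (2.1213, 2.1213, 1.0000)
after link 2: o_2 = (0.7071, 3.5355, -1.0000)
after link 3: o_3 = (-1.7678, 3.1820, -3.5981)
after link 4: o_4 = (1.4836, 2.7591, -5.0981)
after link 5: o_5 = (2.4495, 1.7932, -4.7321)
after link 6: o_6 = (3.5795, -0.7511, -8.2321)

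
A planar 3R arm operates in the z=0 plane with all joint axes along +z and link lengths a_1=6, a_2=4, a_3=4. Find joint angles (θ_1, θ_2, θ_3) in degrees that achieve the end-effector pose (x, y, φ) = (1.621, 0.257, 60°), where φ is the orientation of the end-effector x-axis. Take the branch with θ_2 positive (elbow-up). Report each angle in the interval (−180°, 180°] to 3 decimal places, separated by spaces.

-135.000 150.004 44.996

wrist centre = target − a_3·(cos φ, sin φ) = (-0.3790, -3.2071)
cos θ_2 = (10.4291−6²−4²)/(2·6·4) = -0.8661; θ_2 = 150.0039° (elbow-up)
β = atan2(-3.2071,-0.3790) = -96.7397°; ψ = atan2(1.9998,2.5358) = 38.2602°
θ_1 = β − ψ = -134.9999°
θ_3 = φ − θ_1 − θ_2 = 44.9959° (wrapped to (-180°,180°])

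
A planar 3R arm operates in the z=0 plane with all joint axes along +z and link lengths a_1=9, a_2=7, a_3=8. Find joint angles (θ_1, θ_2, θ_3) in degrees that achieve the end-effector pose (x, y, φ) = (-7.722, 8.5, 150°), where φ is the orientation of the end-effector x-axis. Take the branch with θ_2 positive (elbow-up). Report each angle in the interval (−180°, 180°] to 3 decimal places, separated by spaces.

50.014 150.001 -50.014

wrist centre = target − a_3·(cos φ, sin φ) = (-0.7938, 4.5000)
cos θ_2 = (20.8801−9²−7²)/(2·9·7) = -0.8660; θ_2 = 150.0006° (elbow-up)
β = atan2(4.5000,-0.7938) = 100.0040°; ψ = atan2(3.4999,2.9378) = 49.9905°
θ_1 = β − ψ = 50.0135°
θ_3 = φ − θ_1 − θ_2 = -50.0142° (wrapped to (-180°,180°])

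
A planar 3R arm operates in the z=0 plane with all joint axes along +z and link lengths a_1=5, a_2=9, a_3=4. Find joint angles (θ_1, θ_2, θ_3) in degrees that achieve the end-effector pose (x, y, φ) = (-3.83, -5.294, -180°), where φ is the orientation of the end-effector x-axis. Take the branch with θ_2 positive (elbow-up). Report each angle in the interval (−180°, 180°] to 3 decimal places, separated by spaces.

149.997 150.003 -120.000

wrist centre = target − a_3·(cos φ, sin φ) = (0.1700, -5.2940)
cos θ_2 = (28.0553−5²−9²)/(2·5·9) = -0.8661; θ_2 = 150.0030° (elbow-up)
β = atan2(-5.2940,0.1700) = -88.1608°; ψ = atan2(4.4996,-2.7945) = 121.8423°
θ_1 = β − ψ = -210.0031°
θ_3 = φ − θ_1 − θ_2 = -119.9999° (wrapped to (-180°,180°])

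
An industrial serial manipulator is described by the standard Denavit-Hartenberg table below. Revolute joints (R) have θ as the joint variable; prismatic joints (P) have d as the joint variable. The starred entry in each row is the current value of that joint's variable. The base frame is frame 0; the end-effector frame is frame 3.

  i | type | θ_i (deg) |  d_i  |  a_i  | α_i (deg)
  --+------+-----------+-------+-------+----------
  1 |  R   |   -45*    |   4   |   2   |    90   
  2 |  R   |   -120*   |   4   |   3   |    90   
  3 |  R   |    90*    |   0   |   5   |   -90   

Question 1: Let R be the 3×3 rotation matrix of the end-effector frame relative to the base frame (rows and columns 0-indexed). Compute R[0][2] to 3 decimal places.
End-effector z-axis (col 2 of R) = (0.3536,-0.3536,0.8660)
R[0][2] = 0.3536

0.354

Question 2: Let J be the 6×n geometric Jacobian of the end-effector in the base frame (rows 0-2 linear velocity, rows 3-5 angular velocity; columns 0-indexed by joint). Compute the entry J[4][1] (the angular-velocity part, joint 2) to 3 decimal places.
-0.707

axis z_1 = (-0.7071,-0.7071,0.0000); lever o_n−o_1 = (-7.4246,-5.3033,-2.5981)
cross product → J_v[:, 1] = (1.8371,-1.8371,-1.5000)
J_ω[:, 1] = z_1
entry J[4][1] = -0.7071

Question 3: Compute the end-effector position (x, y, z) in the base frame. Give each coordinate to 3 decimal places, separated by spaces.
-6.010 -6.718 1.402

after link 1: o_1 = (1.4142, -1.4142, 4.0000)
after link 2: o_2 = (-2.4749, -3.1820, 1.4019)
after link 3: o_3 = (-6.0104, -6.7175, 1.4019)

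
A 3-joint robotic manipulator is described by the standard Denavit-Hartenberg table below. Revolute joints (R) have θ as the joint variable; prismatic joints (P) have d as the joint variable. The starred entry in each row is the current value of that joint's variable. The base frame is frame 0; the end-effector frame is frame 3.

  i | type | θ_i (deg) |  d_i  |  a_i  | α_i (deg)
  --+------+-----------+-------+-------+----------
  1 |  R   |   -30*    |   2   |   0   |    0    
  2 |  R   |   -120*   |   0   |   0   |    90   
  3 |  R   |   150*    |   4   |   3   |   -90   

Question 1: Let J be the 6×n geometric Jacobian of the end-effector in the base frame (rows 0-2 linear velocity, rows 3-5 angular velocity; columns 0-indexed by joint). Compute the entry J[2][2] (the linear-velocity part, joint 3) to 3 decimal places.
-2.598

axis z_2 = (-0.5000,0.8660,0.0000); lever o_n−o_2 = (0.2500,4.7631,1.5000)
cross product → J_v[:, 2] = (1.2990,0.7500,-2.5981)
J_ω[:, 2] = z_2
entry J[2][2] = -2.5981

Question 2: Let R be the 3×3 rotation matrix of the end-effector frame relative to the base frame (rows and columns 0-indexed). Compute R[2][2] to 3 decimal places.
-0.866

End-effector z-axis (col 2 of R) = (0.4330,0.2500,-0.8660)
R[2][2] = -0.8660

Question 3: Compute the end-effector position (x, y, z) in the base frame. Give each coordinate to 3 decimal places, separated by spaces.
0.250 4.763 3.500

after link 1: o_1 = (0.0000, 0.0000, 2.0000)
after link 2: o_2 = (0.0000, 0.0000, 2.0000)
after link 3: o_3 = (0.2500, 4.7631, 3.5000)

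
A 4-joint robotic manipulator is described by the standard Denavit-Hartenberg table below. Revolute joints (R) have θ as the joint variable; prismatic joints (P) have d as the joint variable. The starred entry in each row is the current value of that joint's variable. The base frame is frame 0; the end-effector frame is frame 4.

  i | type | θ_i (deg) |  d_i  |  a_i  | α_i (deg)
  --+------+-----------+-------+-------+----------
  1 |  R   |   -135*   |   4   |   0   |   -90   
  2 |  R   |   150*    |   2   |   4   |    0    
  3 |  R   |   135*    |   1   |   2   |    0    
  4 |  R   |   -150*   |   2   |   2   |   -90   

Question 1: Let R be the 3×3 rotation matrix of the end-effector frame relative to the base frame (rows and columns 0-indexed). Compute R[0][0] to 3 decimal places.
0.500

End-effector x-axis (col 0 of R) = (0.5000,0.5000,-0.7071)
R[0][0] = 0.5000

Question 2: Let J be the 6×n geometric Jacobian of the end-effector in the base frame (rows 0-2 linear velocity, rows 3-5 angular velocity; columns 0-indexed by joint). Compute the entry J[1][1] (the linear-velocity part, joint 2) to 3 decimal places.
axis z_1 = (0.7071,-0.7071,0.0000); lever o_n−o_1 = (6.6190,-0.4521,-1.4824)
cross product → J_v[:, 1] = (1.0482,1.0482,4.3607)
J_ω[:, 1] = z_1
entry J[1][1] = 1.0482

1.048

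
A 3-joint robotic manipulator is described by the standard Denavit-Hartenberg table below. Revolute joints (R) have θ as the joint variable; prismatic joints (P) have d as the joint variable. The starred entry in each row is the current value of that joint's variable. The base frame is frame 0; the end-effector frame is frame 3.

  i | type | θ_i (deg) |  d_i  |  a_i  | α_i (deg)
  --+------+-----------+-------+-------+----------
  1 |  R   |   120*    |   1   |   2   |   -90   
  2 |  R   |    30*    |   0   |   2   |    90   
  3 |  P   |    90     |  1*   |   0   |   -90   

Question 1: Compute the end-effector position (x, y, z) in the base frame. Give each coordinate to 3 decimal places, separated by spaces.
-2.116 3.665 0.866

after link 1: o_1 = (-1.0000, 1.7321, 1.0000)
after link 2: o_2 = (-1.8660, 3.2321, 0.0000)
after link 3: o_3 = (-2.1160, 3.6651, 0.8660)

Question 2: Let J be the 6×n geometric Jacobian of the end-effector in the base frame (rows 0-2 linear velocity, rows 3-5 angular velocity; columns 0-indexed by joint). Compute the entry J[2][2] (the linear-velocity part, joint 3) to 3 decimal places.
prismatic axis z_2 = (-0.2500,0.4330,0.8660)
J_v[:, 2] = z_2; J_ω[:, 2] = (0,0,0)
entry J[2][2] = 0.8660

0.866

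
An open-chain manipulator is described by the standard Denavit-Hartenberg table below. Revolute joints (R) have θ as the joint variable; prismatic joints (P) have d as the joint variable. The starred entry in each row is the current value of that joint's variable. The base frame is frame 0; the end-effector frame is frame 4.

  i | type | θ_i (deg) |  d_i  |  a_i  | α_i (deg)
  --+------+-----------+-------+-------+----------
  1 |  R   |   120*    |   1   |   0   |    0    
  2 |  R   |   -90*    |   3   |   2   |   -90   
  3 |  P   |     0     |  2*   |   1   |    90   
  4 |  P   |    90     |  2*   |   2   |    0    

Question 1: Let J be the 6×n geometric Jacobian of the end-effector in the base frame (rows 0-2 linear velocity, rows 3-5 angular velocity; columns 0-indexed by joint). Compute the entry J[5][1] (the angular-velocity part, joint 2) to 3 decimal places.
axis z_1 = (0.0000,0.0000,1.0000); lever o_n−o_1 = (0.5981,4.9641,5.0000)
cross product → J_v[:, 1] = (-4.9641,0.5981,0.0000)
J_ω[:, 1] = z_1
entry J[5][1] = 1.0000

1.000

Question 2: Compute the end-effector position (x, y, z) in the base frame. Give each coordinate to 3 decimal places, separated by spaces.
0.598 4.964 6.000

after link 1: o_1 = (0.0000, 0.0000, 1.0000)
after link 2: o_2 = (1.7321, 1.0000, 4.0000)
after link 3: o_3 = (1.5981, 3.2321, 4.0000)
after link 4: o_4 = (0.5981, 4.9641, 6.0000)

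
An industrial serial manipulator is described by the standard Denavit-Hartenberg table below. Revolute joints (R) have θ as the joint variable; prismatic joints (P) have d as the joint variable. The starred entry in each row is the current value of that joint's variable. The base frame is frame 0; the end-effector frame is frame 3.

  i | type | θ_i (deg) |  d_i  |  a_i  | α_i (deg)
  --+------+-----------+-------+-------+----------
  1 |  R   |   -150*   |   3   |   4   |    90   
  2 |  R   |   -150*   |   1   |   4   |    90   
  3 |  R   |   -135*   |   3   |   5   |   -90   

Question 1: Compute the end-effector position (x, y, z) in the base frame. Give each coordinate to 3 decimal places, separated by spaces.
after link 1: o_1 = (-3.4641, -2.0000, 3.0000)
after link 2: o_2 = (-0.9641, 0.5981, 1.0000)
after link 3: o_3 = (-0.5489, -3.2447, 5.3658)

-0.549 -3.245 5.366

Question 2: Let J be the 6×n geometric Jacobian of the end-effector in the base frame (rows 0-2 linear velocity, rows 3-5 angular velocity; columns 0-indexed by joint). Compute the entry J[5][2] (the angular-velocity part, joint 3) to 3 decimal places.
0.866

axis z_2 = (0.4330,0.2500,0.8660); lever o_n−o_2 = (0.4152,-3.8428,4.3658)
cross product → J_v[:, 2] = (4.4194,-1.5309,-1.7678)
J_ω[:, 2] = z_2
entry J[5][2] = 0.8660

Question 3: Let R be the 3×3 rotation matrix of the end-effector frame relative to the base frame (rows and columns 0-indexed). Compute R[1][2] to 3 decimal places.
-0.306

End-effector z-axis (col 2 of R) = (0.8839,-0.3062,-0.3536)
R[1][2] = -0.3062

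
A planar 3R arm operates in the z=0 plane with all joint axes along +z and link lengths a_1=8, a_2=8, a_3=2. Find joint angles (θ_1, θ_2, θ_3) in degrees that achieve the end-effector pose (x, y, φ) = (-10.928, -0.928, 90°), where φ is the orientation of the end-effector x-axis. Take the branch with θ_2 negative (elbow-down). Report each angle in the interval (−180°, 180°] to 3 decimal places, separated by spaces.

wrist centre = target − a_3·(cos φ, sin φ) = (-10.9280, -2.9280)
cos θ_2 = (127.9944−8²−8²)/(2·8·8) = -0.0000; θ_2 = -90.0025° (elbow-down)
β = atan2(-2.9280,-10.9280) = -165.0007°; ψ = atan2(-8.0000,7.9996) = -45.0013°
θ_1 = β − ψ = -119.9995°
θ_3 = φ − θ_1 − θ_2 = -59.9980° (wrapped to (-180°,180°])

-119.999 -90.003 -59.998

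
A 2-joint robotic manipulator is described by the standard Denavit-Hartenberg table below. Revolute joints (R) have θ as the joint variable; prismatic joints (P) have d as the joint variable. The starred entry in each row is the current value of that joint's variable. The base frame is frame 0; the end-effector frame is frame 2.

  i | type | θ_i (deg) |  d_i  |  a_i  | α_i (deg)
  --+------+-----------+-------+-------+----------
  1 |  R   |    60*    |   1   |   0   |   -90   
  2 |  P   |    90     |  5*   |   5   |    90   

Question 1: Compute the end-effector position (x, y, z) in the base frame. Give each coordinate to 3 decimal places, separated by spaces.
-4.330 2.500 -4.000

after link 1: o_1 = (0.0000, 0.0000, 1.0000)
after link 2: o_2 = (-4.3301, 2.5000, -4.0000)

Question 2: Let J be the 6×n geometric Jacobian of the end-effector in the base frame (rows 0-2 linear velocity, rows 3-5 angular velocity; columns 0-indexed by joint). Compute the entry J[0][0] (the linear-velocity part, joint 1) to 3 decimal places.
axis z_0 = ẑ; lever o_n−o_0 = (-4.3301,2.5000,-4.0000)
cross product → J_v[:, 0] = (-2.5000,-4.3301,0.0000)
J_ω[:, 0] = z_0
entry J[0][0] = -2.5000

-2.500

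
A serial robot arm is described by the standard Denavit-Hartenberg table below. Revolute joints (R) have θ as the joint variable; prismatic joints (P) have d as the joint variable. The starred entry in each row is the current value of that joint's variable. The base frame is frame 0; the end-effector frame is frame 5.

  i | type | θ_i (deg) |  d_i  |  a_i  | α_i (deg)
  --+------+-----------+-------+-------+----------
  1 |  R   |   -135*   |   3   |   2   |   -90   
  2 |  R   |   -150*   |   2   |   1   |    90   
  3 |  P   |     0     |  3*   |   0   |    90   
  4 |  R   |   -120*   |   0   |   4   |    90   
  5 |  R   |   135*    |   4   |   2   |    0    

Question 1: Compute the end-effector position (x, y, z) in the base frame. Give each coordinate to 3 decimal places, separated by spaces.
after link 1: o_1 = (-1.4142, -1.4142, 3.0000)
after link 2: o_2 = (0.6124, -2.2161, 3.5000)
after link 3: o_3 = (1.6730, -1.1554, 0.9019)
after link 4: o_4 = (-0.7765, -3.6049, 2.9019)
after link 5: o_5 = (-2.3246, -3.1531, -1.2693)

-2.325 -3.153 -1.269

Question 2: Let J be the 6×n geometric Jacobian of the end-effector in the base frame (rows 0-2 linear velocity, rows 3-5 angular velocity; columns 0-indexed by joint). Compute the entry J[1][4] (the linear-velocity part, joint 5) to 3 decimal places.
axis z_4 = (-0.3536,-0.3536,-0.8660); lever o_n−o_4 = (-1.5482,0.4518,-4.1712)
cross product → J_v[:, 4] = (1.8660,-0.1340,-0.7071)
J_ω[:, 4] = z_4
entry J[1][4] = -0.1340

-0.134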